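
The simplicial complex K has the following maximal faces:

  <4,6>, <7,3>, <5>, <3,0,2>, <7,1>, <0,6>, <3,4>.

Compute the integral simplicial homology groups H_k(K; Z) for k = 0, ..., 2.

H_0 = Z^2,  H_1 = Z,  H_2 = 0.

K has 8 vertices, 8 edges, 1 triangle.
rank ∂_0 = 0, rank ∂_1 = 6 ⇒ b_0 = 8 − 0 − 6 = 2; all invariant factors of ∂_1 are 1 so no torsion. So H_0 = Z^2.
rank ∂_1 = 6, rank ∂_2 = 1 ⇒ b_1 = 8 − 6 − 1 = 1; all invariant factors of ∂_2 are 1 so no torsion. So H_1 = Z.
rank ∂_2 = 1, rank ∂_3 = 0 ⇒ b_2 = 1 − 1 − 0 = 0. So H_2 = 0.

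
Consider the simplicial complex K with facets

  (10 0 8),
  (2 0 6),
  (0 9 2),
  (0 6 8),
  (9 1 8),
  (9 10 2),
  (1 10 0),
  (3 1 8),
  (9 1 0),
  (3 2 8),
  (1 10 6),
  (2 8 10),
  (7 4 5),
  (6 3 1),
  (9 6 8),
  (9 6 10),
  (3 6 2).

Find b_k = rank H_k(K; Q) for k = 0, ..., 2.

b_0 = 2, b_1 = 2, b_2 = 1.

Fix the vertex order 0 < 1 < 2 < 3 < 4 < 5 < 6 < 7 < 8 < 9 < 10 and write every simplex with vertices in increasing order. Then dim K = 2 and the simplices of K are:

  0-simplices (11): [0], [1], [2], [3], [4], [5], [6], [7], [8], [9], [10]
  1-simplices (27): (27 of them)
  2-simplices (17): [0,1,9], [0,1,10], [0,2,6], [0,2,9], [0,6,8], [0,8,10], [1,3,6], [1,3,8], [1,6,10], [1,8,9], [2,3,6], [2,3,8], [2,8,10], [2,9,10], [4,5,7], [6,8,9], [6,9,10]

giving chain groups C_0 ≅ Z^11, C_1 ≅ Z^27, C_2 ≅ Z^17.

∂_1: C_1 → C_0 is given by ∂[p,q] = [q] − [p].
This gives a 11×27 integer matrix of rank 9; reducing to Smith normal form yields diagonal entries (1,1,1,1,1,1,1,1,1).

Boundary ∂_2: C_2 → C_1 maps a triangle to the signed sum of its edges. For instance
  ∂[0,8,10] = [8,10] − [0,10] + [0,8],
  ∂[2,9,10] = [9,10] − [2,10] + [2,9].
The resulting 27×17 matrix has rank 16, and its Smith normal form has invariant factors (1,1,1,1,1,1,1,1,1,1,1,1,1,1,1,1).

Computing H_k = (kernel of ∂_k) / (image of ∂_{k+1}):

  H_0: rank C_0 − rank ∂_1 = 11 − 9 = 2, and the invariant factors of ∂_1 are all 1, so H_0 ≅ Z^2.
  H_1: rank ker ∂_1 − rank ∂_2 = (27 − 9) − 16 = 2, and the invariant factors of ∂_2 are all 1, so H_1 ≅ Z^2.
  H_2: rank ker ∂_2 − rank ∂_3 = (17 − 16) − 0 = 1, and there is no ∂_3, so H_2 ≅ Z.

Hence the Betti numbers are b_0 = 2, b_1 = 2, b_2 = 1.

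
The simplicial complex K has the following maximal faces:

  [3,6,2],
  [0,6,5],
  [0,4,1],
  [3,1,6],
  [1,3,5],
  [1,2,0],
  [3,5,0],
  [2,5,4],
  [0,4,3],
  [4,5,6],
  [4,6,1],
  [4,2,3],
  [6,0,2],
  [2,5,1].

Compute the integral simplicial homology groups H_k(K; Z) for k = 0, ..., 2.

H_0 = Z,  H_1 = Z^2,  H_2 = Z.

Fix the vertex order 0 < 1 < 2 < 3 < 4 < 5 < 6 and write every simplex with vertices in increasing order. Then dim K = 2 and the simplices of K are:

  0-simplices (7): [0], [1], [2], [3], [4], [5], [6]
  1-simplices (21): [0,1], [0,2], [0,3], [0,4], [0,5], [0,6], [1,2], [1,3], [1,4], [1,5], [1,6], [2,3], [2,4], [2,5], [2,6], [3,4], [3,5], [3,6], [4,5], [4,6], [5,6]
  2-simplices (14): [0,1,2], [0,1,4], [0,2,6], [0,3,4], [0,3,5], [0,5,6], [1,2,5], [1,3,5], [1,3,6], [1,4,6], [2,3,4], [2,3,6], [2,4,5], [4,5,6]

Hence C_0 ≅ Z^7, C_1 ≅ Z^21, C_2 ≅ Z^14.

Boundary ∂_1: C_1 → C_0 maps an edge to its endpoints' difference, ∂[p,q] = q − p. For instance
  ∂[2,5] = [5] − [2].
The resulting 7×21 matrix has rank 6, and its Smith normal form has invariant factors (1,1,1,1,1,1).

∂_2: C_2 → C_1 sends each 2-simplex [p,q,r] to [q,r] − [p,r] + [p,q]. For instance
  ∂[2,3,6] = [3,6] − [2,6] + [2,3],
  ∂[0,1,4] = [1,4] − [0,4] + [0,1].
This gives a 21×14 integer matrix of rank 13; reducing to Smith normal form yields diagonal entries (1,1,1,1,1,1,1,1,1,1,1,1,1).

From H_k ≅ ker(∂_k) / im(∂_{k+1}) we obtain:

  H_0: rank C_0 − rank ∂_1 = 7 − 6 = 1, and the invariant factors of ∂_1 are all 1, so H_0 = Z.
  H_1: rank ker ∂_1 − rank ∂_2 = (21 − 6) − 13 = 2, and the invariant factors of ∂_2 are all 1, so H_1 = Z^2.
  H_2: rank ker ∂_2 − rank ∂_3 = (14 − 13) − 0 = 1, and there is no ∂_3, so H_2 = Z.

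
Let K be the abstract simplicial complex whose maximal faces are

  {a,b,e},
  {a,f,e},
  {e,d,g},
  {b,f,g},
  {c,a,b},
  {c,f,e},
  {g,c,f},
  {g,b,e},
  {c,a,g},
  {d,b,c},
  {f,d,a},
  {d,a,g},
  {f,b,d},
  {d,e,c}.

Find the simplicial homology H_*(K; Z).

Fix the vertex order a < b < c < d < e < f < g and write every simplex with vertices in increasing order. Then dim K = 2 and the simplices of K are:

  0-simplices (7): a, b, c, d, e, f, g
  1-simplices (21): ab, ac, ad, ae, af, ag, bc, bd, be, bf, bg, cd, ce, cf, cg, de, df, dg, ef, eg, fg
  2-simplices (14): abc, abe, acg, adf, adg, aef, bcd, bdf, beg, bfg, cde, cef, cfg, deg

Hence C_0 ≅ Z^7, C_1 ≅ Z^21, C_2 ≅ Z^14.

∂_1: C_1 → C_0 sends each edge [p,q] (with p < q) to q − p. For instance
  ∂eg = g − e.
This gives a 7×21 integer matrix of rank 6; reducing to Smith normal form yields diagonal entries (1,1,1,1,1,1).

The boundary map ∂_2: C_2 → C_1 sends each 2-simplex [p,q,r] to [q,r] − [p,r] + [p,q]. For instance
  ∂bdf = df − bf + bd,
  ∂cef = ef − cf + ce.
This gives a 21×14 integer matrix of rank 13; reducing to Smith normal form yields diagonal entries (1,1,1,1,1,1,1,1,1,1,1,1,1).

From H_k ≅ ker(∂_k) / im(∂_{k+1}) we obtain:

  H_0: rank C_0 − rank ∂_1 = 7 − 6 = 1, and the invariant factors of ∂_1 are all 1, so H_0 = Z.
  H_1: rank ker ∂_1 − rank ∂_2 = (21 − 6) − 13 = 2, and the invariant factors of ∂_2 are all 1, so H_1 = Z^2.
  H_2: rank ker ∂_2 − rank ∂_3 = (14 − 13) − 0 = 1, and there is no ∂_3, so H_2 = Z.

H_0 ≅ Z,  H_1 ≅ Z^2,  H_2 ≅ Z.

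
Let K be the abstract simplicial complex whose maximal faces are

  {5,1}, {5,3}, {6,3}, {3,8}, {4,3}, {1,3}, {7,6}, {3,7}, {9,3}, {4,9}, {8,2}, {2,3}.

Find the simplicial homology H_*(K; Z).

H_0 = Z,  H_1 = Z^4.

Order the vertices as 1 < 2 < 3 < 4 < 5 < 6 < 7 < 8 < 9. Listing each simplex with vertices in this order, K has dimension 1 with simplices:

  0-simplices (9): [1], [2], [3], [4], [5], [6], [7], [8], [9]
  1-simplices (12): [1,3], [1,5], [2,3], [2,8], [3,4], [3,5], [3,6], [3,7], [3,8], [3,9], [4,9], [6,7]

Hence C_0 ≅ Z^9, C_1 ≅ Z^12.

The boundary map ∂_1: C_1 → C_0 sends each edge [p,q] (with p < q) to q − p. For instance
  ∂[4,9] = [9] − [4].
The resulting 9×12 matrix has rank 8, and its Smith normal form has invariant factors (1,1,1,1,1,1,1,1).

From H_k ≅ ker(∂_k) / im(∂_{k+1}) we obtain:

  H_0: rank C_0 − rank ∂_1 = 9 − 8 = 1, and the invariant factors of ∂_1 are all 1, so H_0 = Z.
  H_1: rank ker ∂_1 − rank ∂_2 = (12 − 8) − 0 = 4, and there is no ∂_2, so H_1 = Z^4.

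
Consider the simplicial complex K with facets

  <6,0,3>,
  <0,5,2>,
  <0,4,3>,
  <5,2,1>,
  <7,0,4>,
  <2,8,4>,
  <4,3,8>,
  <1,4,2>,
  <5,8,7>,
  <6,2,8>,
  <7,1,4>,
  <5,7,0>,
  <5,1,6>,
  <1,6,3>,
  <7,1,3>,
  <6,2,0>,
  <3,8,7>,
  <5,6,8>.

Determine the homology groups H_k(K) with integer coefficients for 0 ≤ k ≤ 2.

Fix the vertex order 0 < 1 < 2 < 3 < 4 < 5 < 6 < 7 < 8 and write every simplex with vertices in increasing order. Then dim K = 2 and the simplices of K are:

  0-simplices (9): [0], [1], [2], [3], [4], [5], [6], [7], [8]
  1-simplices (27): (27 of them)
  2-simplices (18): [0,2,5], [0,2,6], [0,3,4], [0,3,6], [0,4,7], [0,5,7], [1,2,4], [1,2,5], [1,3,6], [1,3,7], [1,4,7], [1,5,6], [2,4,8], [2,6,8], [3,4,8], [3,7,8], [5,6,8], [5,7,8]

giving chain groups C_0 ≅ Z^9, C_1 ≅ Z^27, C_2 ≅ Z^18.

∂_1: C_1 → C_0 is given by ∂[p,q] = [q] − [p].
The resulting 9×27 matrix has rank 8, and its Smith normal form has invariant factors (1,1,1,1,1,1,1,1).

The boundary map ∂_2: C_2 → C_1 sends each 2-simplex [p,q,r] to [q,r] − [p,r] + [p,q]. For instance
  ∂[2,4,8] = [4,8] − [2,8] + [2,4],
  ∂[0,3,4] = [3,4] − [0,4] + [0,3].
This gives a 27×18 integer matrix of rank 18; reducing to Smith normal form yields diagonal entries (1,1,1,1,1,1,1,1,1,1,1,1,1,1,1,1,1,2).

Reading off H_k = ker ∂_k / im ∂_{k+1}:

  H_0: rank C_0 − rank ∂_1 = 9 − 8 = 1, and the invariant factors of ∂_1 are all 1, so H_0 = Z.
  H_1: rank ker ∂_1 − rank ∂_2 = (27 − 8) − 18 = 1, and ∂_2 has invariant factor 2 > 1, so H_1 = Z ⊕ Z_2.
  H_2: rank ker ∂_2 − rank ∂_3 = (18 − 18) − 0 = 0, and there is no ∂_3, so H_2 = 0.

As a check, the Euler characteristic is 9 − 27 + 18 = 0, which agrees with 1 − 1 + 0 = 0.

H_0 ≅ Z,  H_1 ≅ Z ⊕ Z_2,  H_2 = 0.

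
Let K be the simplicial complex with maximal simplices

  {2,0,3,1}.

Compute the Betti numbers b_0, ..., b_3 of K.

b_0 = 1, b_1 = 0, b_2 = 0, b_3 = 0.

K has 4 vertices, 6 edges, 4 triangles, 1 3-simplex.
rank ∂_0 = 0, rank ∂_1 = 3 ⇒ b_0 = 4 − 0 − 3 = 1; all invariant factors of ∂_1 are 1 so no torsion. So H_0 ≅ Z.
rank ∂_1 = 3, rank ∂_2 = 3 ⇒ b_1 = 6 − 3 − 3 = 0; all invariant factors of ∂_2 are 1 so no torsion. So H_1 ≅ 0.
rank ∂_2 = 3, rank ∂_3 = 1 ⇒ b_2 = 4 − 3 − 1 = 0; all invariant factors of ∂_3 are 1 so no torsion. So H_2 ≅ 0.
rank ∂_3 = 1, rank ∂_4 = 0 ⇒ b_3 = 1 − 1 − 0 = 0. So H_3 ≅ 0.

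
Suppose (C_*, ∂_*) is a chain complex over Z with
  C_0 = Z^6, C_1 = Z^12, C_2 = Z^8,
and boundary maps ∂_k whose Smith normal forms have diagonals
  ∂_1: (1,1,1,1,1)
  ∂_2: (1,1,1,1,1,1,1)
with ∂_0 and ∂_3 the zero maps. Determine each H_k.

H_0 ≅ Z,  H_1 = 0,  H_2 ≅ Z.

H_0: b_0 = 6 − 0 − 5 = 1; torsion from ∂_1 factors > 1: none. So H_0 ≅ Z.
H_1: b_1 = 12 − 5 − 7 = 0; torsion from ∂_2 factors > 1: none. So H_1 ≅ 0.
H_2: b_2 = 8 − 7 − 0 = 1; torsion from ∂_3 factors > 1: none. So H_2 ≅ Z.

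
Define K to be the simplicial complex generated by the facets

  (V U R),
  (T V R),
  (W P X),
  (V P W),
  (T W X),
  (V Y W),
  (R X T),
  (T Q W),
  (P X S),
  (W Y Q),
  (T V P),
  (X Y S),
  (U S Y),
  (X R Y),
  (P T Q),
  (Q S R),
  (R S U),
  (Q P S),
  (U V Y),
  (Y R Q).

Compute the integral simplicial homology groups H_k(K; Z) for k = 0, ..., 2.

H_0 = Z,  H_1 = Z ⊕ Z/2Z,  H_2 = 0.

We work with the vertex ordering P < Q < R < S < T < U < V < W < X < Y. The simplices of K, each written with vertices in increasing order, are:

  0-simplices (10): P, Q, R, S, T, U, V, W, X, Y
  1-simplices (30): PQ, PS, PT, PV, PW, PX, QR, QS, QT, QW, QY, RS, RT, RU, RV, RX, RY, SU, SX, SY, TV, TW, TX, UV, UY, VW, VY, WX, WY, XY
  2-simplices (20): PQS, PQT, PSX, PTV, PVW, PWX, QRS, QRY, QTW, QWY, RSU, RTV, RTX, RUV, RXY, SUY, SXY, TWX, UVY, VWY

giving chain groups C_0 ≅ Z^10, C_1 ≅ Z^30, C_2 ≅ Z^20.

Boundary ∂_1: C_1 → C_0 sends each edge [p,q] (with p < q) to q − p. For instance
  ∂TX = X − T.
The resulting 10×30 matrix has rank 9, and its Smith normal form has invariant factors (1,1,1,1,1,1,1,1,1).

The boundary map ∂_2: C_2 → C_1 maps a triangle to the signed sum of its edges. For instance
  ∂QRY = RY − QY + QR,
  ∂QTW = TW − QW + QT.
As a 30×20 matrix over Z this has rank 20, with invariant factors (1,1,1,1,1,1,1,1,1,1,1,1,1,1,1,1,1,1,1,2).

Computing H_k = (kernel of ∂_k) / (image of ∂_{k+1}):

  H_0: rank C_0 − rank ∂_1 = 10 − 9 = 1, and the invariant factors of ∂_1 are all 1, so H_0 ≅ Z.
  H_1: rank ker ∂_1 − rank ∂_2 = (30 − 9) − 20 = 1, and ∂_2 has invariant factor 2 > 1, so H_1 ≅ Z ⊕ Z/2Z.
  H_2: rank ker ∂_2 − rank ∂_3 = (20 − 20) − 0 = 0, and there is no ∂_3, so H_2 ≅ 0.

As a check, the Euler characteristic is 10 − 30 + 20 = 0, which agrees with 1 − 1 + 0 = 0.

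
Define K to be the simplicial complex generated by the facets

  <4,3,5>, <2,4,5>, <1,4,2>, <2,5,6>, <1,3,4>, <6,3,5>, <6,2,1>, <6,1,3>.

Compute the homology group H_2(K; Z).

H_2 ≅ Z.

K has 6 vertices, 12 edges, 8 triangles.
rank ∂_2 = 7, rank ∂_3 = 0 ⇒ b_2 = 8 − 7 − 0 = 1. So H_2 ≅ Z.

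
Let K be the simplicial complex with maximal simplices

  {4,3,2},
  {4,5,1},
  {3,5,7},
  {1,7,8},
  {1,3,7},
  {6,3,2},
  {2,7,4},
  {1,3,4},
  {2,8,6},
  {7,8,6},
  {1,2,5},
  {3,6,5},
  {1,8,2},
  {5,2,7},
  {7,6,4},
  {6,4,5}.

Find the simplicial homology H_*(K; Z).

We work with the vertex ordering 1 < 2 < 3 < 4 < 5 < 6 < 7 < 8. The simplices of K, each written with vertices in increasing order, are:

  0-simplices (8): [1], [2], [3], [4], [5], [6], [7], [8]
  1-simplices (24): (24 of them)
  2-simplices (16): [1,2,5], [1,2,8], [1,3,4], [1,3,7], [1,4,5], [1,7,8], [2,3,4], [2,3,6], [2,4,7], [2,5,7], [2,6,8], [3,5,6], [3,5,7], [4,5,6], [4,6,7], [6,7,8]

Hence C_0 ≅ Z^8, C_1 ≅ Z^24, C_2 ≅ Z^16.

The boundary map ∂_1: C_1 → C_0 maps an edge to its endpoints' difference, ∂[p,q] = q − p. For instance
  ∂[1,7] = [7] − [1].
This gives a 8×24 integer matrix of rank 7; reducing to Smith normal form yields diagonal entries (1,1,1,1,1,1,1).

∂_2: C_2 → C_1 sends each 2-simplex [p,q,r] to [q,r] − [p,r] + [p,q]. For instance
  ∂[3,5,7] = [5,7] − [3,7] + [3,5],
  ∂[4,6,7] = [6,7] − [4,7] + [4,6].
The resulting 24×16 matrix has rank 15, and its Smith normal form has invariant factors (1,1,1,1,1,1,1,1,1,1,1,1,1,1,1).

Reading off H_k = ker ∂_k / im ∂_{k+1}:

  H_0: rank C_0 − rank ∂_1 = 8 − 7 = 1, and the invariant factors of ∂_1 are all 1, so H_0 ≅ Z.
  H_1: rank ker ∂_1 − rank ∂_2 = (24 − 7) − 15 = 2, and the invariant factors of ∂_2 are all 1, so H_1 ≅ Z^2.
  H_2: rank ker ∂_2 − rank ∂_3 = (16 − 15) − 0 = 1, and there is no ∂_3, so H_2 ≅ Z.

H_0 ≅ Z,  H_1 ≅ Z^2,  H_2 ≅ Z.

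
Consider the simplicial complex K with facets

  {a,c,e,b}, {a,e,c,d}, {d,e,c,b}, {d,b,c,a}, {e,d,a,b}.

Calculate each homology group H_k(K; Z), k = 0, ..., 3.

H_0 ≅ Z,  H_1 = 0,  H_2 = 0,  H_3 ≅ Z.

Take the total order a < b < c < d < e on the vertex set. Then K (dimension 3) consists of the simplices:

  0-simplices (5): a, b, c, d, e
  1-simplices (10): ab, ac, ad, ae, bc, bd, be, cd, ce, de
  2-simplices (10): abc, abd, abe, acd, ace, ade, bcd, bce, bde, cde
  3-simplices (5): abcd, abce, abde, acde, bcde

Hence C_0 ≅ Z^5, C_1 ≅ Z^10, C_2 ≅ Z^10, C_3 ≅ Z^5.

Boundary ∂_1: C_1 → C_0 is given by ∂[p,q] = [q] − [p].
The resulting 5×10 matrix has rank 4, and its Smith normal form has invariant factors (1,1,1,1).

∂_2: C_2 → C_1 maps a triangle to the signed sum of its edges. For instance
  ∂ade = de − ae + ad,
  ∂abc = bc − ac + ab.
The resulting 10×10 matrix has rank 6, and its Smith normal form has invariant factors (1,1,1,1,1,1).

∂_3: C_3 → C_2 sends each 3-simplex σ to the alternating sum Σ_i (−1)^i (σ with its i-th vertex removed). For instance
  ∂acde = cde − ade + ace − acd,
  ∂bcde = cde − bde + bce − bcd.
This gives a 10×5 integer matrix of rank 4; reducing to Smith normal form yields diagonal entries (1,1,1,1).

Computing H_k = (kernel of ∂_k) / (image of ∂_{k+1}):

  H_0: rank C_0 − rank ∂_1 = 5 − 4 = 1, and the invariant factors of ∂_1 are all 1, so H_0 ≅ Z.
  H_1: rank ker ∂_1 − rank ∂_2 = (10 − 4) − 6 = 0, and the invariant factors of ∂_2 are all 1, so H_1 ≅ 0.
  H_2: rank ker ∂_2 − rank ∂_3 = (10 − 6) − 4 = 0, and the invariant factors of ∂_3 are all 1, so H_2 ≅ 0.
  H_3: rank ker ∂_3 − rank ∂_4 = (5 − 4) − 0 = 1, and there is no ∂_4, so H_3 ≅ Z.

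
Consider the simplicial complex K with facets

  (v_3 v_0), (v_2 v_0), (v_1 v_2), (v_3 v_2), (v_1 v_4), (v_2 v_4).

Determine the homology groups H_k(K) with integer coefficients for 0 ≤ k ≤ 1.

H_0 = Z,  H_1 = Z^2.

Order the vertices as v_0 < v_1 < v_2 < v_3 < v_4. Listing each simplex with vertices in this order, K has dimension 1 with simplices:

  0-simplices (5): [v_0], [v_1], [v_2], [v_3], [v_4]
  1-simplices (6): [v_0,v_2], [v_0,v_3], [v_1,v_2], [v_1,v_4], [v_2,v_3], [v_2,v_4]

giving chain groups C_0 ≅ Z^5, C_1 ≅ Z^6.

The boundary map ∂_1: C_1 → C_0 maps an edge to its endpoints' difference, ∂[p,q] = q − p.
This gives a 5×6 integer matrix of rank 4; reducing to Smith normal form yields diagonal entries (1,1,1,1).

From H_k ≅ ker(∂_k) / im(∂_{k+1}) we obtain:

  H_0: rank C_0 − rank ∂_1 = 5 − 4 = 1, and the invariant factors of ∂_1 are all 1, so H_0 ≅ Z.
  H_1: rank ker ∂_1 − rank ∂_2 = (6 − 4) − 0 = 2, and there is no ∂_2, so H_1 ≅ Z^2.

As a check, the Euler characteristic is 5 − 6 = -1, which agrees with 1 − 2 = -1.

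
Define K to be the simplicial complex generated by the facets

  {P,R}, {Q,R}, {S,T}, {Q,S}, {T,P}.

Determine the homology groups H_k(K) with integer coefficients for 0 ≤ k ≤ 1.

H_0 = Z,  H_1 = Z.

We work with the vertex ordering P < Q < R < S < T. The simplices of K, each written with vertices in increasing order, are:

  0-simplices (5): P, Q, R, S, T
  1-simplices (5): PR, PT, QR, QS, ST

so the chain groups are C_0 ≅ Z^5, C_1 ≅ Z^5.

Boundary ∂_1: C_1 → C_0 is given by ∂[p,q] = [q] − [p]. For instance
  ∂QR = R − Q.
The resulting 5×5 matrix has rank 4, and its Smith normal form has invariant factors (1,1,1,1).

Computing H_k = (kernel of ∂_k) / (image of ∂_{k+1}):

  H_0: rank C_0 − rank ∂_1 = 5 − 4 = 1, and the invariant factors of ∂_1 are all 1, so H_0 = Z.
  H_1: rank ker ∂_1 − rank ∂_2 = (5 − 4) − 0 = 1, and there is no ∂_2, so H_1 = Z.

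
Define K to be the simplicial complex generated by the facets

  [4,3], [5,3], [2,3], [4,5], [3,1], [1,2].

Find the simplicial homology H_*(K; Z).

Order the vertices as 1 < 2 < 3 < 4 < 5. Listing each simplex with vertices in this order, K has dimension 1 with simplices:

  0-simplices (5): [1], [2], [3], [4], [5]
  1-simplices (6): [1,2], [1,3], [2,3], [3,4], [3,5], [4,5]

so the chain groups are C_0 ≅ Z^5, C_1 ≅ Z^6.

Boundary ∂_1: C_1 → C_0 maps an edge to its endpoints' difference, ∂[p,q] = q − p.
As a 5×6 matrix over Z this has rank 4, with invariant factors (1,1,1,1).

Computing H_k = (kernel of ∂_k) / (image of ∂_{k+1}):

  H_0: rank C_0 − rank ∂_1 = 5 − 4 = 1, and the invariant factors of ∂_1 are all 1, so H_0 ≅ Z.
  H_1: rank ker ∂_1 − rank ∂_2 = (6 − 4) − 0 = 2, and there is no ∂_2, so H_1 ≅ Z^2.

H_0 = Z,  H_1 = Z^2.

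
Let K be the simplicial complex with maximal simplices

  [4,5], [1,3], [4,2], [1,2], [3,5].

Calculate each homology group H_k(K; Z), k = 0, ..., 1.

We work with the vertex ordering 1 < 2 < 3 < 4 < 5. The simplices of K, each written with vertices in increasing order, are:

  0-simplices (5): [1], [2], [3], [4], [5]
  1-simplices (5): [1,2], [1,3], [2,4], [3,5], [4,5]

so the chain groups are C_0 ≅ Z^5, C_1 ≅ Z^5.

∂_1: C_1 → C_0 maps an edge to its endpoints' difference, ∂[p,q] = q − p.
The resulting 5×5 matrix has rank 4, and its Smith normal form has invariant factors (1,1,1,1).

From H_k ≅ ker(∂_k) / im(∂_{k+1}) we obtain:

  H_0: rank C_0 − rank ∂_1 = 5 − 4 = 1, and the invariant factors of ∂_1 are all 1, so H_0 = Z.
  H_1: rank ker ∂_1 − rank ∂_2 = (5 − 4) − 0 = 1, and there is no ∂_2, so H_1 = Z.

H_0 ≅ Z,  H_1 ≅ Z.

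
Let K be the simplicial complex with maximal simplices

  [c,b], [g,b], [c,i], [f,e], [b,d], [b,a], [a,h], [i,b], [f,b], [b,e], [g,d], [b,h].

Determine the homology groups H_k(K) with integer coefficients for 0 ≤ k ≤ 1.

H_0 = Z,  H_1 = Z^4.

K has 9 vertices, 12 edges.
rank ∂_0 = 0, rank ∂_1 = 8 ⇒ b_0 = 9 − 0 − 8 = 1; all invariant factors of ∂_1 are 1 so no torsion. So H_0 = Z.
rank ∂_1 = 8, rank ∂_2 = 0 ⇒ b_1 = 12 − 8 − 0 = 4. So H_1 = Z^4.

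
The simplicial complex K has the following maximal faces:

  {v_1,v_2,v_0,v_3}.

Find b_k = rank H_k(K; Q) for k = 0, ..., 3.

b_0 = 1, b_1 = 0, b_2 = 0, b_3 = 0.

Take the total order v_0 < v_1 < v_2 < v_3 on the vertex set. Then K (dimension 3) consists of the simplices:

  0-simplices (4): [v_0], [v_1], [v_2], [v_3]
  1-simplices (6): [v_0,v_1], [v_0,v_2], [v_0,v_3], [v_1,v_2], [v_1,v_3], [v_2,v_3]
  2-simplices (4): [v_0,v_1,v_2], [v_0,v_1,v_3], [v_0,v_2,v_3], [v_1,v_2,v_3]
  3-simplices (1): [v_0,v_1,v_2,v_3]

giving chain groups C_0 ≅ Z^4, C_1 ≅ Z^6, C_2 ≅ Z^4, C_3 ≅ Z^1.

Boundary ∂_1: C_1 → C_0 maps an edge to its endpoints' difference, ∂[p,q] = q − p. For instance
  ∂[v_0,v_2] = [v_2] − [v_0].
As a 4×6 matrix over Z this has rank 3, with invariant factors (1,1,1).

Boundary ∂_2: C_2 → C_1 maps a triangle to the signed sum of its edges. For instance
  ∂[v_1,v_2,v_3] = [v_2,v_3] − [v_1,v_3] + [v_1,v_2],
  ∂[v_0,v_2,v_3] = [v_2,v_3] − [v_0,v_3] + [v_0,v_2].
As a 6×4 matrix over Z this has rank 3, with invariant factors (1,1,1).

Boundary ∂_3: C_3 → C_2 sends each 3-simplex σ to the alternating sum Σ_i (−1)^i (σ with its i-th vertex removed). For instance
  ∂[v_0,v_1,v_2,v_3] = [v_1,v_2,v_3] − [v_0,v_2,v_3] + [v_0,v_1,v_3] − [v_0,v_1,v_2].
The 4×1 boundary matrix has rank 1 and Smith normal form diag(1).

Computing H_k = (kernel of ∂_k) / (image of ∂_{k+1}):

  H_0: rank C_0 − rank ∂_1 = 4 − 3 = 1, and the invariant factors of ∂_1 are all 1, so H_0 ≅ Z.
  H_1: rank ker ∂_1 − rank ∂_2 = (6 − 3) − 3 = 0, and the invariant factors of ∂_2 are all 1, so H_1 ≅ 0.
  H_2: rank ker ∂_2 − rank ∂_3 = (4 − 3) − 1 = 0, and the invariant factors of ∂_3 are all 1, so H_2 ≅ 0.
  H_3: rank ker ∂_3 − rank ∂_4 = (1 − 1) − 0 = 0, and there is no ∂_4, so H_3 ≅ 0.

As a check, the Euler characteristic is 4 − 6 + 4 − 1 = 1, which agrees with 1 − 0 + 0 − 0 = 1.

Hence the Betti numbers are b_0 = 1, b_1 = 0, b_2 = 0, b_3 = 0.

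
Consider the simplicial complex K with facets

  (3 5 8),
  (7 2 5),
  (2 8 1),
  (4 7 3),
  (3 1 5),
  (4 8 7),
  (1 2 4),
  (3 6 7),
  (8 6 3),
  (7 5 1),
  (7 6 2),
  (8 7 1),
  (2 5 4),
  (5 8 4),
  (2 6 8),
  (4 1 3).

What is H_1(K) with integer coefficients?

We work with the vertex ordering 1 < 2 < 3 < 4 < 5 < 6 < 7 < 8. The simplices of K, each written with vertices in increasing order, are:

  0-simplices (8): [1], [2], [3], [4], [5], [6], [7], [8]
  1-simplices (24): (24 of them)
  2-simplices (16): [1,2,4], [1,2,8], [1,3,4], [1,3,5], [1,5,7], [1,7,8], [2,4,5], [2,5,7], [2,6,7], [2,6,8], [3,4,7], [3,5,8], [3,6,7], [3,6,8], [4,5,8], [4,7,8]

giving chain groups C_0 ≅ Z^8, C_1 ≅ Z^24, C_2 ≅ Z^16.

The boundary map ∂_1: C_1 → C_0 maps an edge to its endpoints' difference, ∂[p,q] = q − p.
The 8×24 boundary matrix has rank 7 and Smith normal form diag(1,1,1,1,1,1,1).

∂_2: C_2 → C_1 acts by ∂[p,q,r] = [q,r] − [p,r] + [p,q]. For instance
  ∂[1,2,8] = [2,8] − [1,8] + [1,2],
  ∂[1,7,8] = [7,8] − [1,8] + [1,7].
The resulting 24×16 matrix has rank 15, and its Smith normal form has invariant factors (1,1,1,1,1,1,1,1,1,1,1,1,1,1,1).

From H_k ≅ ker(∂_k) / im(∂_{k+1}) we obtain:

  H_1: rank ker ∂_1 − rank ∂_2 = (24 − 7) − 15 = 2, and the invariant factors of ∂_2 are all 1, so H_1 ≅ Z^2.

H_1 ≅ Z^2.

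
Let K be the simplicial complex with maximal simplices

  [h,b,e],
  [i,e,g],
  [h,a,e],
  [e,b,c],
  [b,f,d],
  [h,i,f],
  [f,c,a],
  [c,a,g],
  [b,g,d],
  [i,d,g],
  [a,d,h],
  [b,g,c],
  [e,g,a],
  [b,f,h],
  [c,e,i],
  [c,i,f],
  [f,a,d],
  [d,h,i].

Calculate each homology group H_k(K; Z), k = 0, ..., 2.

K has 9 vertices, 27 edges, 18 triangles.
rank ∂_0 = 0, rank ∂_1 = 8 ⇒ b_0 = 9 − 0 − 8 = 1; all invariant factors of ∂_1 are 1 so no torsion. So H_0 = Z.
rank ∂_1 = 8, rank ∂_2 = 18 ⇒ b_1 = 27 − 8 − 18 = 1; ∂_2 has invariant factor(s) [2] giving torsion. So H_1 = Z ⊕ Z/2.
rank ∂_2 = 18, rank ∂_3 = 0 ⇒ b_2 = 18 − 18 − 0 = 0. So H_2 = 0.

H_0 ≅ Z,  H_1 ≅ Z ⊕ Z/2,  H_2 = 0.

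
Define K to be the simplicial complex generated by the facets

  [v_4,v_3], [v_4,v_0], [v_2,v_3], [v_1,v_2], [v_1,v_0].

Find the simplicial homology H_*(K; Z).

H_0 ≅ Z,  H_1 ≅ Z.

K has 5 vertices, 5 edges.
rank ∂_0 = 0, rank ∂_1 = 4 ⇒ b_0 = 5 − 0 − 4 = 1; all invariant factors of ∂_1 are 1 so no torsion. So H_0 ≅ Z.
rank ∂_1 = 4, rank ∂_2 = 0 ⇒ b_1 = 5 − 4 − 0 = 1. So H_1 ≅ Z.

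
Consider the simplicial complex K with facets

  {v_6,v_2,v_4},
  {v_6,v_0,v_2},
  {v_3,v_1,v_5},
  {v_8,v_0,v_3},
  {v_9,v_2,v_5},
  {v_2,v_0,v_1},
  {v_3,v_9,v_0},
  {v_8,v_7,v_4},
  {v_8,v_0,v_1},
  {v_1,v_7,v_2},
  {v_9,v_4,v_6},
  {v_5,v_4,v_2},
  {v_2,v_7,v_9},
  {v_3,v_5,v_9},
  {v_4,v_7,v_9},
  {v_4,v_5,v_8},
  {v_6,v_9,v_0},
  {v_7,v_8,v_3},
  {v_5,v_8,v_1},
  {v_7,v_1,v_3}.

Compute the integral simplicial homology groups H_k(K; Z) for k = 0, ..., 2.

Take the total order v_0 < v_1 < v_2 < v_3 < v_4 < v_5 < v_6 < v_7 < v_8 < v_9 on the vertex set. Then K (dimension 2) consists of the simplices:

  0-simplices (10): [v_0], [v_1], [v_2], [v_3], [v_4], [v_5], [v_6], [v_7], [v_8], [v_9]
  1-simplices (30): (30 of them)
  2-simplices (20): (20 of them)

Hence C_0 ≅ Z^10, C_1 ≅ Z^30, C_2 ≅ Z^20.

Boundary ∂_1: C_1 → C_0 is given by ∂[p,q] = [q] − [p]. For instance
  ∂[v_4,v_5] = [v_5] − [v_4].
The 10×30 boundary matrix has rank 9 and Smith normal form diag(1,1,1,1,1,1,1,1,1).

Boundary ∂_2: C_2 → C_1 acts by ∂[p,q,r] = [q,r] − [p,r] + [p,q]. For instance
  ∂[v_3,v_7,v_8] = [v_7,v_8] − [v_3,v_8] + [v_3,v_7],
  ∂[v_0,v_3,v_8] = [v_3,v_8] − [v_0,v_8] + [v_0,v_3].
The 30×20 boundary matrix has rank 20 and Smith normal form diag(1,1,1,1,1,1,1,1,1,1,1,1,1,1,1,1,1,1,1,2).

Reading off H_k = ker ∂_k / im ∂_{k+1}:

  H_0: rank C_0 − rank ∂_1 = 10 − 9 = 1, and the invariant factors of ∂_1 are all 1, so H_0 = Z.
  H_1: rank ker ∂_1 − rank ∂_2 = (30 − 9) − 20 = 1, and ∂_2 has invariant factor 2 > 1, so H_1 = Z ⊕ Z/2Z.
  H_2: rank ker ∂_2 − rank ∂_3 = (20 − 20) − 0 = 0, and there is no ∂_3, so H_2 = 0.

As a check, the Euler characteristic is 10 − 30 + 20 = 0, which agrees with 1 − 1 + 0 = 0.

H_0 = Z,  H_1 = Z ⊕ Z/2Z,  H_2 = 0.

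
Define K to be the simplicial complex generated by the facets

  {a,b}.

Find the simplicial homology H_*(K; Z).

H_0 = Z,  H_1 = 0.

Order the vertices as a < b. Listing each simplex with vertices in this order, K has dimension 1 with simplices:

  0-simplices (2): a, b
  1-simplices (1): ab

Hence C_0 ≅ Z^2, C_1 ≅ Z^1.

Boundary ∂_1: C_1 → C_0 maps an edge to its endpoints' difference, ∂[p,q] = q − p. For instance
  ∂ab = b − a.
As a 2×1 matrix over Z this has rank 1, with invariant factors (1).

Computing H_k = (kernel of ∂_k) / (image of ∂_{k+1}):

  H_0: rank C_0 − rank ∂_1 = 2 − 1 = 1, and the invariant factors of ∂_1 are all 1, so H_0 ≅ Z.
  H_1: rank ker ∂_1 − rank ∂_2 = (1 − 1) − 0 = 0, and there is no ∂_2, so H_1 ≅ 0.

As a check, the Euler characteristic is 2 − 1 = 1, which agrees with 1 − 0 = 1.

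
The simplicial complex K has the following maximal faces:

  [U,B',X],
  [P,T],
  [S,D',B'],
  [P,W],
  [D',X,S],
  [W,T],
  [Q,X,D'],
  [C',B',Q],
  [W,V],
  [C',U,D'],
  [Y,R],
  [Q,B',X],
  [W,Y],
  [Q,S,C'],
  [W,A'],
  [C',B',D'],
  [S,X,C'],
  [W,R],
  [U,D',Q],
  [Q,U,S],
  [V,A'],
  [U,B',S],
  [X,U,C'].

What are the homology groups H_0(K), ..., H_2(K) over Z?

H_0 ≅ Z^2,  H_1 ≅ Z^5,  H_2 ≅ Z.

We work with the vertex ordering P < Q < R < S < T < U < V < W < X < Y < A' < B' < C' < D'. The simplices of K, each written with vertices in increasing order, are:

  0-simplices (14): [P], [Q], [R], [S], [T], [U], [V], [W], [X], [Y], [A'], [B'], [C'], [D']
  1-simplices (30): (30 of them)
  2-simplices (14): [Q,S,U], [Q,S,C'], [Q,U,D'], [Q,X,B'], [Q,X,D'], [Q,B',C'], [S,U,B'], [S,X,C'], [S,X,D'], [S,B',D'], [U,X,B'], [U,X,C'], [U,C',D'], [B',C',D']

so the chain groups are C_0 ≅ Z^14, C_1 ≅ Z^30, C_2 ≅ Z^14.

The boundary map ∂_1: C_1 → C_0 maps an edge to its endpoints' difference, ∂[p,q] = q − p. For instance
  ∂[P,T] = [T] − [P].
The 14×30 boundary matrix has rank 12 and Smith normal form diag(1,1,1,1,1,1,1,1,1,1,1,1).

Boundary ∂_2: C_2 → C_1 acts by ∂[p,q,r] = [q,r] − [p,r] + [p,q]. For instance
  ∂[Q,X,B'] = [X,B'] − [Q,B'] + [Q,X],
  ∂[U,X,B'] = [X,B'] − [U,B'] + [U,X].
The resulting 30×14 matrix has rank 13, and its Smith normal form has invariant factors (1,1,1,1,1,1,1,1,1,1,1,1,1).

Computing H_k = (kernel of ∂_k) / (image of ∂_{k+1}):

  H_0: rank C_0 − rank ∂_1 = 14 − 12 = 2, and the invariant factors of ∂_1 are all 1, so H_0 = Z^2.
  H_1: rank ker ∂_1 − rank ∂_2 = (30 − 12) − 13 = 5, and the invariant factors of ∂_2 are all 1, so H_1 = Z^5.
  H_2: rank ker ∂_2 − rank ∂_3 = (14 − 13) − 0 = 1, and there is no ∂_3, so H_2 = Z.

As a check, the Euler characteristic is 14 − 30 + 14 = -2, which agrees with 2 − 5 + 1 = -2.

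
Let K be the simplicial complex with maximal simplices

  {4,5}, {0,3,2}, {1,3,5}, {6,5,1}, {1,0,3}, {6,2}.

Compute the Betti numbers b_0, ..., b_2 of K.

b_0 = 1, b_1 = 1, b_2 = 0.

K has 7 vertices, 11 edges, 4 triangles.
rank ∂_0 = 0, rank ∂_1 = 6 ⇒ b_0 = 7 − 0 − 6 = 1; all invariant factors of ∂_1 are 1 so no torsion. So H_0 = Z.
rank ∂_1 = 6, rank ∂_2 = 4 ⇒ b_1 = 11 − 6 − 4 = 1; all invariant factors of ∂_2 are 1 so no torsion. So H_1 = Z.
rank ∂_2 = 4, rank ∂_3 = 0 ⇒ b_2 = 4 − 4 − 0 = 0. So H_2 = 0.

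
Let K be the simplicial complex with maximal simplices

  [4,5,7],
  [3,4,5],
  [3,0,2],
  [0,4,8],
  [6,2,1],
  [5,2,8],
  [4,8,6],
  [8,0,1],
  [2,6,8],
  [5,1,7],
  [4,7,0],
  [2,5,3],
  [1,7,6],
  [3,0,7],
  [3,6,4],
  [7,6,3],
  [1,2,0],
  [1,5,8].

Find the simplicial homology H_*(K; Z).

Take the total order 0 < 1 < 2 < 3 < 4 < 5 < 6 < 7 < 8 on the vertex set. Then K (dimension 2) consists of the simplices:

  0-simplices (9): [0], [1], [2], [3], [4], [5], [6], [7], [8]
  1-simplices (27): (27 of them)
  2-simplices (18): [0,1,2], [0,1,8], [0,2,3], [0,3,7], [0,4,7], [0,4,8], [1,2,6], [1,5,7], [1,5,8], [1,6,7], [2,3,5], [2,5,8], [2,6,8], [3,4,5], [3,4,6], [3,6,7], [4,5,7], [4,6,8]

giving chain groups C_0 ≅ Z^9, C_1 ≅ Z^27, C_2 ≅ Z^18.

∂_1: C_1 → C_0 sends each edge [p,q] (with p < q) to q − p. For instance
  ∂[2,8] = [8] − [2].
As a 9×27 matrix over Z this has rank 8, with invariant factors (1,1,1,1,1,1,1,1).

∂_2: C_2 → C_1 maps a triangle to the signed sum of its edges. For instance
  ∂[1,2,6] = [2,6] − [1,6] + [1,2],
  ∂[0,3,7] = [3,7] − [0,7] + [0,3].
This gives a 27×18 integer matrix of rank 18; reducing to Smith normal form yields diagonal entries (1,1,1,1,1,1,1,1,1,1,1,1,1,1,1,1,1,2).

Now H_k = ker ∂_k / im ∂_{k+1}, so:

  H_0: rank C_0 − rank ∂_1 = 9 − 8 = 1, and the invariant factors of ∂_1 are all 1, so H_0 = Z.
  H_1: rank ker ∂_1 − rank ∂_2 = (27 − 8) − 18 = 1, and ∂_2 has invariant factor 2 > 1, so H_1 = Z ⊕ Z/2.
  H_2: rank ker ∂_2 − rank ∂_3 = (18 − 18) − 0 = 0, and there is no ∂_3, so H_2 = 0.

(K is a triangulation of the Klein bottle.)

H_0 ≅ Z,  H_1 ≅ Z ⊕ Z/2,  H_2 = 0.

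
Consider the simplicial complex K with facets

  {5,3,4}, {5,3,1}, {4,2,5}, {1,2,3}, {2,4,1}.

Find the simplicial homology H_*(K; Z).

H_0 ≅ Z,  H_1 ≅ Z,  H_2 = 0.

Order the vertices as 1 < 2 < 3 < 4 < 5. Listing each simplex with vertices in this order, K has dimension 2 with simplices:

  0-simplices (5): [1], [2], [3], [4], [5]
  1-simplices (10): [1,2], [1,3], [1,4], [1,5], [2,3], [2,4], [2,5], [3,4], [3,5], [4,5]
  2-simplices (5): [1,2,3], [1,2,4], [1,3,5], [2,4,5], [3,4,5]

so the chain groups are C_0 ≅ Z^5, C_1 ≅ Z^10, C_2 ≅ Z^5.

Boundary ∂_1: C_1 → C_0 sends each edge [p,q] (with p < q) to q − p. For instance
  ∂[2,5] = [5] − [2].
The resulting 5×10 matrix has rank 4, and its Smith normal form has invariant factors (1,1,1,1).

∂_2: C_2 → C_1 maps a triangle to the signed sum of its edges. For instance
  ∂[3,4,5] = [4,5] − [3,5] + [3,4],
  ∂[1,3,5] = [3,5] − [1,5] + [1,3].
This gives a 10×5 integer matrix of rank 5; reducing to Smith normal form yields diagonal entries (1,1,1,1,1).

Now H_k = ker ∂_k / im ∂_{k+1}, so:

  H_0: rank C_0 − rank ∂_1 = 5 − 4 = 1, and the invariant factors of ∂_1 are all 1, so H_0 = Z.
  H_1: rank ker ∂_1 − rank ∂_2 = (10 − 4) − 5 = 1, and the invariant factors of ∂_2 are all 1, so H_1 = Z.
  H_2: rank ker ∂_2 − rank ∂_3 = (5 − 5) − 0 = 0, and there is no ∂_3, so H_2 = 0.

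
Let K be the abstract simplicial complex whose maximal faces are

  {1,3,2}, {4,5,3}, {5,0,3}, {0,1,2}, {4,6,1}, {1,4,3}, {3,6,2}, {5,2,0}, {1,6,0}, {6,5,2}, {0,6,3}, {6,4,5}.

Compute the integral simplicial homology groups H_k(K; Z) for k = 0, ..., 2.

H_0 ≅ Z,  H_1 ≅ Z/2,  H_2 = 0.

K has 7 vertices, 18 edges, 12 triangles.
rank ∂_0 = 0, rank ∂_1 = 6 ⇒ b_0 = 7 − 0 − 6 = 1; all invariant factors of ∂_1 are 1 so no torsion. So H_0 ≅ Z.
rank ∂_1 = 6, rank ∂_2 = 12 ⇒ b_1 = 18 − 6 − 12 = 0; ∂_2 has invariant factor(s) [2] giving torsion. So H_1 ≅ Z/2.
rank ∂_2 = 12, rank ∂_3 = 0 ⇒ b_2 = 12 − 12 − 0 = 0. So H_2 ≅ 0.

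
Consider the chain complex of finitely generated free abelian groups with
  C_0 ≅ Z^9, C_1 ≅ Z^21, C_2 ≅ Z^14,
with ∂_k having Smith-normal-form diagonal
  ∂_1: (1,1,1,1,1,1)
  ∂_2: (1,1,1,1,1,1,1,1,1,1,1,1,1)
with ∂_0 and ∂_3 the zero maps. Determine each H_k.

H_0 = Z^3,  H_1 = Z^2,  H_2 = Z.

H_0: b_0 = 9 − 0 − 6 = 3; torsion from ∂_1 factors > 1: none. So H_0 = Z^3.
H_1: b_1 = 21 − 6 − 13 = 2; torsion from ∂_2 factors > 1: none. So H_1 = Z^2.
H_2: b_2 = 14 − 13 − 0 = 1; torsion from ∂_3 factors > 1: none. So H_2 = Z.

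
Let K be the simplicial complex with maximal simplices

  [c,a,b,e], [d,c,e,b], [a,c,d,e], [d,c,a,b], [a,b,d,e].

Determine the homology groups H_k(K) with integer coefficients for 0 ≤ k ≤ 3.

Take the total order a < b < c < d < e on the vertex set. Then K (dimension 3) consists of the simplices:

  0-simplices (5): a, b, c, d, e
  1-simplices (10): ab, ac, ad, ae, bc, bd, be, cd, ce, de
  2-simplices (10): abc, abd, abe, acd, ace, ade, bcd, bce, bde, cde
  3-simplices (5): abcd, abce, abde, acde, bcde

Hence C_0 ≅ Z^5, C_1 ≅ Z^10, C_2 ≅ Z^10, C_3 ≅ Z^5.

The boundary map ∂_1: C_1 → C_0 sends each edge [p,q] (with p < q) to q − p. For instance
  ∂de = e − d.
This gives a 5×10 integer matrix of rank 4; reducing to Smith normal form yields diagonal entries (1,1,1,1).

∂_2: C_2 → C_1 maps a triangle to the signed sum of its edges. For instance
  ∂abd = bd − ad + ab,
  ∂acd = cd − ad + ac.
This gives a 10×10 integer matrix of rank 6; reducing to Smith normal form yields diagonal entries (1,1,1,1,1,1).

The boundary map ∂_3: C_3 → C_2 sends each 3-simplex σ to the alternating sum Σ_i (−1)^i (σ with its i-th vertex removed). For instance
  ∂abde = bde − ade + abe − abd,
  ∂abce = bce − ace + abe − abc.
This gives a 10×5 integer matrix of rank 4; reducing to Smith normal form yields diagonal entries (1,1,1,1).

From H_k ≅ ker(∂_k) / im(∂_{k+1}) we obtain:

  H_0: rank C_0 − rank ∂_1 = 5 − 4 = 1, and the invariant factors of ∂_1 are all 1, so H_0 ≅ Z.
  H_1: rank ker ∂_1 − rank ∂_2 = (10 − 4) − 6 = 0, and the invariant factors of ∂_2 are all 1, so H_1 ≅ 0.
  H_2: rank ker ∂_2 − rank ∂_3 = (10 − 6) − 4 = 0, and the invariant factors of ∂_3 are all 1, so H_2 ≅ 0.
  H_3: rank ker ∂_3 − rank ∂_4 = (5 − 4) − 0 = 1, and there is no ∂_4, so H_3 ≅ Z.

H_0 ≅ Z,  H_1 = 0,  H_2 = 0,  H_3 ≅ Z.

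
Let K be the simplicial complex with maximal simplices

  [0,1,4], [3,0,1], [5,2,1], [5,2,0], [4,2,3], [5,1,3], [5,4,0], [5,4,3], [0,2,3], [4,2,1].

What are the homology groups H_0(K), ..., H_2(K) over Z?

Fix the vertex order 0 < 1 < 2 < 3 < 4 < 5 and write every simplex with vertices in increasing order. Then dim K = 2 and the simplices of K are:

  0-simplices (6): [0], [1], [2], [3], [4], [5]
  1-simplices (15): [0,1], [0,2], [0,3], [0,4], [0,5], [1,2], [1,3], [1,4], [1,5], [2,3], [2,4], [2,5], [3,4], [3,5], [4,5]
  2-simplices (10): [0,1,3], [0,1,4], [0,2,3], [0,2,5], [0,4,5], [1,2,4], [1,2,5], [1,3,5], [2,3,4], [3,4,5]

so the chain groups are C_0 ≅ Z^6, C_1 ≅ Z^15, C_2 ≅ Z^10.

The boundary map ∂_1: C_1 → C_0 sends each edge [p,q] (with p < q) to q − p.
This gives a 6×15 integer matrix of rank 5; reducing to Smith normal form yields diagonal entries (1,1,1,1,1).

Boundary ∂_2: C_2 → C_1 acts by ∂[p,q,r] = [q,r] − [p,r] + [p,q]. For instance
  ∂[0,4,5] = [4,5] − [0,5] + [0,4],
  ∂[0,2,3] = [2,3] − [0,3] + [0,2].
This gives a 15×10 integer matrix of rank 10; reducing to Smith normal form yields diagonal entries (1,1,1,1,1,1,1,1,1,2).

From H_k ≅ ker(∂_k) / im(∂_{k+1}) we obtain:

  H_0: rank C_0 − rank ∂_1 = 6 − 5 = 1, and the invariant factors of ∂_1 are all 1, so H_0 = Z.
  H_1: rank ker ∂_1 − rank ∂_2 = (15 − 5) − 10 = 0, and ∂_2 has invariant factor 2 > 1, so H_1 = Z/2.
  H_2: rank ker ∂_2 − rank ∂_3 = (10 − 10) − 0 = 0, and there is no ∂_3, so H_2 = 0.

H_0 = Z,  H_1 = Z/2,  H_2 = 0.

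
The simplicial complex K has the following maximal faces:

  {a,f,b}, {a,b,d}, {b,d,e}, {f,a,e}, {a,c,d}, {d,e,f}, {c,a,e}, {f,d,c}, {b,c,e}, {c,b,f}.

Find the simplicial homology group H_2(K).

H_2 = 0.

Fix the vertex order a < b < c < d < e < f and write every simplex with vertices in increasing order. Then dim K = 2 and the simplices of K are:

  0-simplices (6): a, b, c, d, e, f
  1-simplices (15): ab, ac, ad, ae, af, bc, bd, be, bf, cd, ce, cf, de, df, ef
  2-simplices (10): abd, abf, acd, ace, aef, bce, bcf, bde, cdf, def

so the chain groups are C_0 ≅ Z^6, C_1 ≅ Z^15, C_2 ≅ Z^10.

∂_1: C_1 → C_0 sends each edge [p,q] (with p < q) to q − p. For instance
  ∂df = f − d.
This gives a 6×15 integer matrix of rank 5; reducing to Smith normal form yields diagonal entries (1,1,1,1,1).

The boundary map ∂_2: C_2 → C_1 maps a triangle to the signed sum of its edges. For instance
  ∂abf = bf − af + ab,
  ∂bce = ce − be + bc.
As a 15×10 matrix over Z this has rank 10, with invariant factors (1,1,1,1,1,1,1,1,1,2).

Computing H_k = (kernel of ∂_k) / (image of ∂_{k+1}):

  H_2: rank ker ∂_2 − rank ∂_3 = (10 − 10) − 0 = 0, and there is no ∂_3, so H_2 ≅ 0.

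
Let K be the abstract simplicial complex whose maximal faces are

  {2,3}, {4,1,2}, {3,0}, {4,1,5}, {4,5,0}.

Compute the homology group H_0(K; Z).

H_0 ≅ Z.

Take the total order 0 < 1 < 2 < 3 < 4 < 5 on the vertex set. Then K (dimension 2) consists of the simplices:

  0-simplices (6): [0], [1], [2], [3], [4], [5]
  1-simplices (9): [0,3], [0,4], [0,5], [1,2], [1,4], [1,5], [2,3], [2,4], [4,5]
  2-simplices (3): [0,4,5], [1,2,4], [1,4,5]

Hence C_0 ≅ Z^6, C_1 ≅ Z^9, C_2 ≅ Z^3.

The boundary map ∂_1: C_1 → C_0 maps an edge to its endpoints' difference, ∂[p,q] = q − p. For instance
  ∂[4,5] = [5] − [4].
The 6×9 boundary matrix has rank 5 and Smith normal form diag(1,1,1,1,1).

Boundary ∂_2: C_2 → C_1 maps a triangle to the signed sum of its edges. For instance
  ∂[1,2,4] = [2,4] − [1,4] + [1,2],
  ∂[0,4,5] = [4,5] − [0,5] + [0,4].
The 9×3 boundary matrix has rank 3 and Smith normal form diag(1,1,1).

Computing H_k = (kernel of ∂_k) / (image of ∂_{k+1}):

  H_0: rank C_0 − rank ∂_1 = 6 − 5 = 1, and the invariant factors of ∂_1 are all 1, so H_0 = Z.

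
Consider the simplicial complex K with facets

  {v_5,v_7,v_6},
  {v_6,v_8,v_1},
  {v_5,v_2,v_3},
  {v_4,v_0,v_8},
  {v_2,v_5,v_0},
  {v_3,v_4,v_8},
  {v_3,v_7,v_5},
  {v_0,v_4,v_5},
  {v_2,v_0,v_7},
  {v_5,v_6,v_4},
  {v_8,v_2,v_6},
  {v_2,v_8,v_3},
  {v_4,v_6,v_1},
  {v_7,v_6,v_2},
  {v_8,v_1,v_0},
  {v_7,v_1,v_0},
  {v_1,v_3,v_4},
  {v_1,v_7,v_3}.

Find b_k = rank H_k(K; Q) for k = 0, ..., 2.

b_0 = 1, b_1 = 1, b_2 = 0.

Take the total order v_0 < v_1 < v_2 < v_3 < v_4 < v_5 < v_6 < v_7 < v_8 on the vertex set. Then K (dimension 2) consists of the simplices:

  0-simplices (9): [v_0], [v_1], [v_2], [v_3], [v_4], [v_5], [v_6], [v_7], [v_8]
  1-simplices (27): (27 of them)
  2-simplices (18): (18 of them)

giving chain groups C_0 ≅ Z^9, C_1 ≅ Z^27, C_2 ≅ Z^18.

Boundary ∂_1: C_1 → C_0 is given by ∂[p,q] = [q] − [p].
The 9×27 boundary matrix has rank 8 and Smith normal form diag(1,1,1,1,1,1,1,1).

Boundary ∂_2: C_2 → C_1 maps a triangle to the signed sum of its edges. For instance
  ∂[v_1,v_4,v_6] = [v_4,v_6] − [v_1,v_6] + [v_1,v_4],
  ∂[v_5,v_6,v_7] = [v_6,v_7] − [v_5,v_7] + [v_5,v_6].
As a 27×18 matrix over Z this has rank 18, with invariant factors (1,1,1,1,1,1,1,1,1,1,1,1,1,1,1,1,1,2).

Reading off H_k = ker ∂_k / im ∂_{k+1}:

  H_0: rank C_0 − rank ∂_1 = 9 − 8 = 1, and the invariant factors of ∂_1 are all 1, so H_0 ≅ Z.
  H_1: rank ker ∂_1 − rank ∂_2 = (27 − 8) − 18 = 1, and ∂_2 has invariant factor 2 > 1, so H_1 ≅ Z ⊕ Z/2.
  H_2: rank ker ∂_2 − rank ∂_3 = (18 − 18) − 0 = 0, and there is no ∂_3, so H_2 ≅ 0.

(K is a triangulation of the Klein bottle.)

Hence the Betti numbers are b_0 = 1, b_1 = 1, b_2 = 0.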